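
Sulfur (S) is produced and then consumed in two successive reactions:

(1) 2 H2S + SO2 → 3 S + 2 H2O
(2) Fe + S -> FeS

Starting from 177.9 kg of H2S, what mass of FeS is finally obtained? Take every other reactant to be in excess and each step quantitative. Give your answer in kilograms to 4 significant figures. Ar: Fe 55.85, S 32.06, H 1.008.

688.4 kg

M(H2S) = 2(1.008) + 32.06 = 34.076 g/mol.
M(FeS) = 55.85 + 32.06 = 87.91 g/mol.
177.9 kg = 177900 g.
n(H2S) = 177900 / 34.076 = 5220.7 mol.
Step 1 gives a 2:3 ratio of H2S to S, so n(S) = 7831.0 mol.
In step 2 the S:FeS ratio is 1:1, so n(FeS) = 7831.0 mol.
Mass of FeS = 7831.0 × 87.91 = 688430 g = 688.4 kg.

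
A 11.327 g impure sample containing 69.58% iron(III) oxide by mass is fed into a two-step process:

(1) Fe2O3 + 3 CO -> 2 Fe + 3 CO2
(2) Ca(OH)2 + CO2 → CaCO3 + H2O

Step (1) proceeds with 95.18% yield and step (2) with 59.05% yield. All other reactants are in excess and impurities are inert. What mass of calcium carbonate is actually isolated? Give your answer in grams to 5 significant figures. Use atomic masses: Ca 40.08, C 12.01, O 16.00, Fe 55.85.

8.3286 g

Pure Fe2O3 = 11.327 × 0.6958 = 7.88133 g.
M(Fe2O3) = 2(55.85) + 3(16.00) = 159.70 g/mol.
M(CaCO3) = 40.08 + 12.01 + 3(16.00) = 100.09 g/mol.
n(Fe2O3) = 7.88133 / 159.70 = 0.0493508 mol.
Step 1 (Fe2O3:CO2 = 1:3): theoretical n(CO2) = 0.148052 mol; at 95.18% yield, n(CO2) = 0.140916 mol.
Step 2 (CO2:CaCO3 = 1:1): theoretical n(CaCO3) = 0.140916 mol, so theoretical mass = 0.140916 × 100.09 = 14.1043 g.
At 59.05% yield, actual mass of CaCO3 = 14.1043 × 0.5905 = 8.32860 g.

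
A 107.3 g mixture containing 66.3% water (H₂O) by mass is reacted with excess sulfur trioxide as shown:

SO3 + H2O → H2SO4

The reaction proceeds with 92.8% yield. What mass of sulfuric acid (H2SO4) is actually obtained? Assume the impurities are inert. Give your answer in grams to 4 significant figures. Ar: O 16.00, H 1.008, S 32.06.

Pure H2O available = 107.3 g × 0.663 = 71.140 g.
M(H2O) = 2(1.008) + 16.00 = 18.016 g/mol.
M(H2SO4) = 2(1.008) + 32.06 + 4(16.00) = 98.076 g/mol.
n(H2O) = 71.140 g / 18.016 g/mol = 3.9487 mol.
From the equation the H2O:H2SO4 mole ratio is 1:1, so n(H2SO4) = 3.9487 × 1/1 = 3.9487 mol.
Mass of H2SO4 = 3.9487 mol × 98.076 g/mol = 387.27 g.
Actual mass collected = 387.27 g × 0.928 = 359.39 g.

359.4 g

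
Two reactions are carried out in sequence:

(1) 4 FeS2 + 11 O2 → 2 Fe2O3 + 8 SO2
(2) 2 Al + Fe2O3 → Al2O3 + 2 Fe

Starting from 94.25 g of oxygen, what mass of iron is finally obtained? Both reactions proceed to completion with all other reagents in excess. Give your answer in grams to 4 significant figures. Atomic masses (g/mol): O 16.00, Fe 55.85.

59.82 g

M(O2) = 2(16.00) = 32.00 g/mol.
M(Fe) = 55.85 g/mol.
n(O2) = 94.250 / 32.00 = 2.9453 mol.
Step 1 gives a 11:2 ratio of O2 to Fe2O3, so n(Fe2O3) = 0.53551 mol.
In step 2 the Fe2O3:Fe ratio is 1:2, so n(Fe) = 1.0710 mol.
Mass of Fe = 1.0710 × 55.85 = 59.817 g.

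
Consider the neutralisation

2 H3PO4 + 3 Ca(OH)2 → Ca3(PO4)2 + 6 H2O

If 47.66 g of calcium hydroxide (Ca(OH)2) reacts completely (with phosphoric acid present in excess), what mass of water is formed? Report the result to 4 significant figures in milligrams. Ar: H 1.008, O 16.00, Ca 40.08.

M(Ca(OH)2) = 40.08 + 2(16.00) + 2(1.008) = 74.096 g/mol.
M(H2O) = 2(1.008) + 16.00 = 18.016 g/mol.
n(Ca(OH)2) = 47.660 g / 74.096 g/mol = 0.64322 mol.
From the equation the Ca(OH)2:H2O mole ratio is 3:6, so n(H2O) = 0.64322 × 6/3 = 1.2864 mol.
Mass of H2O = 1.2864 mol × 18.016 g/mol = 23.176 g.
Converting to mg: 23.176 g = 23180 mg.

23180 mg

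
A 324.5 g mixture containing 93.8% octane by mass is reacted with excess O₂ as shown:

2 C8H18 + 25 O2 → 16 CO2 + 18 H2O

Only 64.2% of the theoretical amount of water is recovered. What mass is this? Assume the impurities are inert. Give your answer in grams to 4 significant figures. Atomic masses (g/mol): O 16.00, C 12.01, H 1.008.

277.4 g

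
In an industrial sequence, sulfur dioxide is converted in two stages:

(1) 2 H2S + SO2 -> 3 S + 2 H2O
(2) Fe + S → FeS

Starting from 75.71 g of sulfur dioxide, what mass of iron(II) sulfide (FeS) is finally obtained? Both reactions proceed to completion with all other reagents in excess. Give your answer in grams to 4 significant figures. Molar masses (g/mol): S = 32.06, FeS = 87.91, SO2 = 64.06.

311.7 g

n(SO2) = 75.710 / 64.06 = 1.1819 mol.
Step 1 gives a 1:3 ratio of SO2 to S, so n(S) = 3.5456 mol.
In step 2 the S:FeS ratio is 1:1, so n(FeS) = 3.5456 mol.
Mass of FeS = 3.5456 × 87.91 = 311.69 g.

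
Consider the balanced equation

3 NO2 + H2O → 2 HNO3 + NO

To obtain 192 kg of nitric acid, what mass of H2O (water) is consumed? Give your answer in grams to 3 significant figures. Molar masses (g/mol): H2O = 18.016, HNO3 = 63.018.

Convert: 192 kg = 192000 g.
n(HNO3) = 192000 g / 63.018 g/mol = 3047 mol.
From the equation the HNO3:H2O mole ratio is 2:1, so n(H2O) = 3047 × 1/2 = 1523 mol.
Mass of H2O = 1523 mol × 18.016 g/mol = 27450 g.

27400 g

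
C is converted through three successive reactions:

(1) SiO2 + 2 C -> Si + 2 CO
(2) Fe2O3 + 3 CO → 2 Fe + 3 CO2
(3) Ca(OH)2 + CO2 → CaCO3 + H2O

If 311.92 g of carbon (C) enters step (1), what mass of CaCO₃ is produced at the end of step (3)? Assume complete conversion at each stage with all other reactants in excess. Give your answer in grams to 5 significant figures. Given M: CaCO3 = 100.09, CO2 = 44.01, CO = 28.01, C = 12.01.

n(C) = 311.92 / 12.01 = 25.9717 mol.
Reaction (1): C→CO ratio 2:2 ⇒ n(CO) = 25.9717 mol.
Reaction (2): CO→CO2 ratio 3:3 ⇒ n(CO2) = 25.9717 mol.
Reaction (3): CO2→CaCO3 ratio 1:1 ⇒ n(CaCO3) = 25.9717 mol.
Mass of CaCO3 = 25.9717 × 100.09 = 2599.51 g.

2599.5 g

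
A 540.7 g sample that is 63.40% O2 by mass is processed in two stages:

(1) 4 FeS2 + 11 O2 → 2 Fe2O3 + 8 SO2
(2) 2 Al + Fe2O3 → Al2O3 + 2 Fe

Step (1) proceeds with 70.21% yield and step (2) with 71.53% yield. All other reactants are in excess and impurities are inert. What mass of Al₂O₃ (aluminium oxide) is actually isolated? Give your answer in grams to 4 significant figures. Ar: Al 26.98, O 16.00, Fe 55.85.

99.74 g

Pure O2 = 540.7 × 0.6340 = 342.80 g.
M(O2) = 2(16.00) = 32.00 g/mol.
M(Al2O3) = 2(26.98) + 3(16.00) = 101.96 g/mol.
n(O2) = 342.80 / 32.00 = 10.713 mol.
Step 1 (O2:Fe2O3 = 11:2): theoretical n(Fe2O3) = 1.9477 mol; at 70.21% yield, n(Fe2O3) = 1.3675 mol.
Step 2 (Fe2O3:Al2O3 = 1:1): theoretical n(Al2O3) = 1.3675 mol, so theoretical mass = 1.3675 × 101.96 = 139.43 g.
At 71.53% yield, actual mass of Al2O3 = 139.43 × 0.7153 = 99.736 g.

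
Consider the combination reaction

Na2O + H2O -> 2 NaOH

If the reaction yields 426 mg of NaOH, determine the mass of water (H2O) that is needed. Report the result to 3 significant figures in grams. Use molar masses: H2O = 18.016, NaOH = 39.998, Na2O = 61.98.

0.0959 g

Convert: 426 mg = 0.4260 g.
n(NaOH) = 0.4260 g / 39.998 g/mol = 0.01065 mol.
From the equation the NaOH:H2O mole ratio is 2:1, so n(H2O) = 0.01065 × 1/2 = 0.005325 mol.
Mass of H2O = 0.005325 mol × 18.016 g/mol = 0.09594 g.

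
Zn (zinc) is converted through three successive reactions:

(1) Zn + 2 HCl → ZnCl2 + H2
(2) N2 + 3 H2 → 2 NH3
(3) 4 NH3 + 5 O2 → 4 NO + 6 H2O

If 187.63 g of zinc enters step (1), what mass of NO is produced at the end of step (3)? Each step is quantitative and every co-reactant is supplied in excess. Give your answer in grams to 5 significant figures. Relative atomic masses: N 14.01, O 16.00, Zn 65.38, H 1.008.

M(Zn) = 65.38 g/mol.
M(NO) = 14.01 + 16.00 = 30.01 g/mol.
n(Zn) = 187.63 / 65.38 = 2.86984 mol.
Reaction (1): Zn→H2 ratio 1:1 ⇒ n(H2) = 2.86984 mol.
Reaction (2): H2→NH3 ratio 3:2 ⇒ n(NH3) = 1.91323 mol.
Reaction (3): NH3→NO ratio 4:4 ⇒ n(NO) = 1.91323 mol.
Mass of NO = 1.91323 × 30.01 = 57.4159 g.

57.416 g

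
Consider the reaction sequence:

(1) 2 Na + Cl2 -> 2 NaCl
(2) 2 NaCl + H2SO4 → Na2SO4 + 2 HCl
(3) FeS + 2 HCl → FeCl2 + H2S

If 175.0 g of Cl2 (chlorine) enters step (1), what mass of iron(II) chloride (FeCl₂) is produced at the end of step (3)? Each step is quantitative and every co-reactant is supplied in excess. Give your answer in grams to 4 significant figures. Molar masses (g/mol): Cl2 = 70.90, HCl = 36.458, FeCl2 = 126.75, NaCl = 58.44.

n(Cl2) = 175.0 / 70.90 = 2.4683 mol.
Reaction (1): Cl2→NaCl ratio 1:2 ⇒ n(NaCl) = 4.9365 mol.
Reaction (2): NaCl→HCl ratio 2:2 ⇒ n(HCl) = 4.9365 mol.
Reaction (3): HCl→FeCl2 ratio 2:1 ⇒ n(FeCl2) = 2.4683 mol.
Mass of FeCl2 = 2.4683 × 126.75 = 312.85 g.

312.9 g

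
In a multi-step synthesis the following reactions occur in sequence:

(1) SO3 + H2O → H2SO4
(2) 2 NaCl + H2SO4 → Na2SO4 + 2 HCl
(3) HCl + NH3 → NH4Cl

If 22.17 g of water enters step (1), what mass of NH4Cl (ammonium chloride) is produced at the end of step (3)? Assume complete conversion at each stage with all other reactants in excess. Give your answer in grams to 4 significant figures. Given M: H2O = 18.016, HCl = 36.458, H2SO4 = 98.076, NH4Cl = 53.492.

131.7 g

n(H2O) = 22.17 / 18.016 = 1.2306 mol.
Reaction (1): H2O→H2SO4 ratio 1:1 ⇒ n(H2SO4) = 1.2306 mol.
Reaction (2): H2SO4→HCl ratio 1:2 ⇒ n(HCl) = 2.4611 mol.
Reaction (3): HCl→NH4Cl ratio 1:1 ⇒ n(NH4Cl) = 2.4611 mol.
Mass of NH4Cl = 2.4611 × 53.492 = 131.65 g.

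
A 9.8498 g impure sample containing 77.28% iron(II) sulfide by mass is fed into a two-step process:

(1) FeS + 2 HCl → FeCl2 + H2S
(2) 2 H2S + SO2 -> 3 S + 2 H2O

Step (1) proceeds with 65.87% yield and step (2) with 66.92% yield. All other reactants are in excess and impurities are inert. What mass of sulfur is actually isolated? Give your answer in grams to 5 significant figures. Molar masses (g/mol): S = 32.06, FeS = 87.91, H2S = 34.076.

1.8355 g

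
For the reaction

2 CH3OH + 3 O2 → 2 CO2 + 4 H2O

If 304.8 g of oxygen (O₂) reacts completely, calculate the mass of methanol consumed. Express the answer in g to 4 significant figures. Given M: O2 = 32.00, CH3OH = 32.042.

n(O2) = 304.80 g / 32.00 g/mol = 9.5250 mol.
From the equation the O2:CH3OH mole ratio is 3:2, so n(CH3OH) = 9.5250 × 2/3 = 6.3500 mol.
Mass of CH3OH = 6.3500 mol × 32.042 g/mol = 203.47 g.

203.5 g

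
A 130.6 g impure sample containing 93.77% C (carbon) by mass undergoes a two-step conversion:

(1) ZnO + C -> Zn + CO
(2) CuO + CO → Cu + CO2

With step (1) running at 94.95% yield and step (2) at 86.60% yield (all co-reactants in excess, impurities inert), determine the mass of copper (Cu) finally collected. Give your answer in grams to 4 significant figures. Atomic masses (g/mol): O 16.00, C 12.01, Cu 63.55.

Pure C = 130.6 × 0.9377 = 122.46 g.
M(C) = 12.01 g/mol.
M(Cu) = 63.55 g/mol.
n(C) = 122.46 / 12.01 = 10.197 mol.
Step 1 (C:CO = 1:1): theoretical n(CO) = 10.197 mol; at 94.95% yield, n(CO) = 9.6819 mol.
Step 2 (CO:Cu = 1:1): theoretical n(Cu) = 9.6819 mol, so theoretical mass = 9.6819 × 63.55 = 615.28 g.
At 86.60% yield, actual mass of Cu = 615.28 × 0.8660 = 532.83 g.

532.8 g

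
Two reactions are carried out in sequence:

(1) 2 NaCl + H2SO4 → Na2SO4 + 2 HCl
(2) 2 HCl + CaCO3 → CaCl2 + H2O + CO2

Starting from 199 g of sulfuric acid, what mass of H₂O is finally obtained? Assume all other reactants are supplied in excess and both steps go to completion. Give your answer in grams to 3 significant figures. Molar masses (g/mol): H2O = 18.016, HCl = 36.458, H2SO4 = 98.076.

n(H2SO4) = 199.0 / 98.076 = 2.029 mol.
Step 1 gives a 1:2 ratio of H2SO4 to HCl, so n(HCl) = 4.058 mol.
In step 2 the HCl:H2O ratio is 2:1, so n(H2O) = 2.029 mol.
Mass of H2O = 2.029 × 18.016 = 36.56 g.

36.6 g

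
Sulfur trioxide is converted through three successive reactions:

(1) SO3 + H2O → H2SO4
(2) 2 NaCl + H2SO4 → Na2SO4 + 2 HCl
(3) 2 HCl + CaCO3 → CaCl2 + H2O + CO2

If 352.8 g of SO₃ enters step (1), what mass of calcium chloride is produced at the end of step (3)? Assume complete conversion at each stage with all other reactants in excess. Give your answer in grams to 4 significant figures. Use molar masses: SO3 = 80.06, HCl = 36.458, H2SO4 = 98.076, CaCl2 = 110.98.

n(SO3) = 352.8 / 80.06 = 4.4067 mol.
Reaction (1): SO3→H2SO4 ratio 1:1 ⇒ n(H2SO4) = 4.4067 mol.
Reaction (2): H2SO4→HCl ratio 1:2 ⇒ n(HCl) = 8.8134 mol.
Reaction (3): HCl→CaCl2 ratio 2:1 ⇒ n(CaCl2) = 4.4067 mol.
Mass of CaCl2 = 4.4067 × 110.98 = 489.06 g.

489.1 g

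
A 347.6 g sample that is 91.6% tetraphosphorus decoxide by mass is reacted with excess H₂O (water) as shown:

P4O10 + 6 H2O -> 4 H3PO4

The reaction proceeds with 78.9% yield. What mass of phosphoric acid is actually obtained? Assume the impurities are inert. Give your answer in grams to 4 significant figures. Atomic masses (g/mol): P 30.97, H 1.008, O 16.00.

Pure P4O10 available = 347.6 g × 0.916 = 318.40 g.
M(P4O10) = 4(30.97) + 10(16.00) = 283.88 g/mol.
M(H3PO4) = 3(1.008) + 30.97 + 4(16.00) = 97.994 g/mol.
n(P4O10) = 318.40 g / 283.88 g/mol = 1.1216 mol.
From the equation the P4O10:H3PO4 mole ratio is 1:4, so n(H3PO4) = 1.1216 × 4/1 = 4.4864 mol.
Mass of H3PO4 = 4.4864 mol × 97.994 g/mol = 439.64 g.
Actual mass collected = 439.64 g × 0.789 = 346.88 g.

346.9 g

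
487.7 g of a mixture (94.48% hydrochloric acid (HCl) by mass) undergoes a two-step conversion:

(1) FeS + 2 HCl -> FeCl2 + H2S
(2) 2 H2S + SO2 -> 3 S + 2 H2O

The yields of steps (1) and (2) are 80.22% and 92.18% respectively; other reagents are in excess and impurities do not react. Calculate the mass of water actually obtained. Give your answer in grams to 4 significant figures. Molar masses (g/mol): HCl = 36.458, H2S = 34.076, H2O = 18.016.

84.19 g

Pure HCl = 487.7 × 0.9448 = 460.78 g.
n(HCl) = 460.78 / 36.458 = 12.639 mol.
Step 1 (HCl:H2S = 2:1): theoretical n(H2S) = 6.3193 mol; at 80.22% yield, n(H2S) = 5.0694 mol.
Step 2 (H2S:H2O = 2:2): theoretical n(H2O) = 5.0694 mol, so theoretical mass = 5.0694 × 18.016 = 91.329 g.
At 92.18% yield, actual mass of H2O = 91.329 × 0.9218 = 84.187 g.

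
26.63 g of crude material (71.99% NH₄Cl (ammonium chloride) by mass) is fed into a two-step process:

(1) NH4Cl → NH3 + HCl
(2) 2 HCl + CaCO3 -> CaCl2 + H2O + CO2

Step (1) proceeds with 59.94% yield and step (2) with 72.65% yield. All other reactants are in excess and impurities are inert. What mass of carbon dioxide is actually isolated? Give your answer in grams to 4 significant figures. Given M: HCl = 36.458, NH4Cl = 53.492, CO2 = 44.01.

3.434 g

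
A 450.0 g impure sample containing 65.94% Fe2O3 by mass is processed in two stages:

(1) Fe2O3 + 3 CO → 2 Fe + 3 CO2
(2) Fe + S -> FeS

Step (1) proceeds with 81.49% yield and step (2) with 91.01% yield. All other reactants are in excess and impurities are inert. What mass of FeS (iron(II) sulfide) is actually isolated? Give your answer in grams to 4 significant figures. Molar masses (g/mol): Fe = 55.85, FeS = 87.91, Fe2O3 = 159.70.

Pure Fe2O3 = 450.0 × 0.6594 = 296.73 g.
n(Fe2O3) = 296.73 / 159.70 = 1.8580 mol.
Step 1 (Fe2O3:Fe = 1:2): theoretical n(Fe) = 3.7161 mol; at 81.49% yield, n(Fe) = 3.0282 mol.
Step 2 (Fe:FeS = 1:1): theoretical n(FeS) = 3.0282 mol, so theoretical mass = 3.0282 × 87.91 = 266.21 g.
At 91.01% yield, actual mass of FeS = 266.21 × 0.9101 = 242.28 g.

242.3 g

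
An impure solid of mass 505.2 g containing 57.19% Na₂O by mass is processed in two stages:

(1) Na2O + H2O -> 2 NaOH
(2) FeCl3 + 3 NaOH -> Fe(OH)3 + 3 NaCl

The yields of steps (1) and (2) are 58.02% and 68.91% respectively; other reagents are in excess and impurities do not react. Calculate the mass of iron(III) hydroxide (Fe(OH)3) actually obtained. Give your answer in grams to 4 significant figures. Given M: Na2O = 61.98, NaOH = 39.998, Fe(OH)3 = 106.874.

132.8 g

Pure Na2O = 505.2 × 0.5719 = 288.92 g.
n(Na2O) = 288.92 / 61.98 = 4.6616 mol.
Step 1 (Na2O:NaOH = 1:2): theoretical n(NaOH) = 9.3231 mol; at 58.02% yield, n(NaOH) = 5.4093 mol.
Step 2 (NaOH:Fe(OH)3 = 3:1): theoretical n(Fe(OH)3) = 1.8031 mol, so theoretical mass = 1.8031 × 106.874 = 192.70 g.
At 68.91% yield, actual mass of Fe(OH)3 = 192.70 × 0.6891 = 132.79 g.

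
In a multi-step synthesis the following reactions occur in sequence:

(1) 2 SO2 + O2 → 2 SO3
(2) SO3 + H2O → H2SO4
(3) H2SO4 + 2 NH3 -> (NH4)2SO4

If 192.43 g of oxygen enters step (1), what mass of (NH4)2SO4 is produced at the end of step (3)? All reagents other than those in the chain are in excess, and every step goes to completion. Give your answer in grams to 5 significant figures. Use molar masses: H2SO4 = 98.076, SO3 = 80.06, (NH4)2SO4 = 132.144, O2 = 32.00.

1589.3 g

n(O2) = 192.43 / 32.00 = 6.01344 mol.
Reaction (1): O2→SO3 ratio 1:2 ⇒ n(SO3) = 12.0269 mol.
Reaction (2): SO3→H2SO4 ratio 1:1 ⇒ n(H2SO4) = 12.0269 mol.
Reaction (3): H2SO4→(NH4)2SO4 ratio 1:1 ⇒ n((NH4)2SO4) = 12.0269 mol.
Mass of (NH4)2SO4 = 12.0269 × 132.144 = 1589.28 g.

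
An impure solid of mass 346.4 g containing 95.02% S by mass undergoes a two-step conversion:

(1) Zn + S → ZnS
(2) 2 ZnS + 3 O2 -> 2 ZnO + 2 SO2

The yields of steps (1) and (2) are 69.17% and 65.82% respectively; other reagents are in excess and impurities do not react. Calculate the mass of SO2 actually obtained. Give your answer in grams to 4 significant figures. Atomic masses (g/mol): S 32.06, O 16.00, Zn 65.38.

Pure S = 346.4 × 0.9502 = 329.15 g.
M(S) = 32.06 g/mol.
M(SO2) = 32.06 + 2(16.00) = 64.06 g/mol.
n(S) = 329.15 / 32.06 = 10.267 mol.
Step 1 (S:ZnS = 1:1): theoretical n(ZnS) = 10.267 mol; at 69.17% yield, n(ZnS) = 7.1015 mol.
Step 2 (ZnS:SO2 = 2:2): theoretical n(SO2) = 7.1015 mol, so theoretical mass = 7.1015 × 64.06 = 454.92 g.
At 65.82% yield, actual mass of SO2 = 454.92 × 0.6582 = 299.43 g.

299.4 g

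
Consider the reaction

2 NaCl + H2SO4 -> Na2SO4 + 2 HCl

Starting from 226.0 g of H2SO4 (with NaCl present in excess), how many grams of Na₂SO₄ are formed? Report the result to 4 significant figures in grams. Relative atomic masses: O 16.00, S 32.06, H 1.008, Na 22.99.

M(H2SO4) = 2(1.008) + 32.06 + 4(16.00) = 98.076 g/mol.
M(Na2SO4) = 2(22.99) + 32.06 + 4(16.00) = 142.04 g/mol.
n(H2SO4) = 226.00 g / 98.076 g/mol = 2.3043 mol.
From the equation the H2SO4:Na2SO4 mole ratio is 1:1, so n(Na2SO4) = 2.3043 × 1/1 = 2.3043 mol.
Mass of Na2SO4 = 2.3043 mol × 142.04 g/mol = 327.31 g.

327.3 g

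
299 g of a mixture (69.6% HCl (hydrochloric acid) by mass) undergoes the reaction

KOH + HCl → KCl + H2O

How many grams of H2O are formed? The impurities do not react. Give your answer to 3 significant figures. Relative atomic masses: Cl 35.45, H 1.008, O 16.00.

103 g

Mass of pure HCl = 299 g × 0.696 = 208.1 g.
M(HCl) = 1.008 + 35.45 = 36.458 g/mol.
M(H2O) = 2(1.008) + 16.00 = 18.016 g/mol.
n(HCl) = 208.1 g / 36.458 g/mol = 5.708 mol.
From the equation the HCl:H2O mole ratio is 1:1, so n(H2O) = 5.708 × 1/1 = 5.708 mol.
Mass of H2O = 5.708 mol × 18.016 g/mol = 102.8 g.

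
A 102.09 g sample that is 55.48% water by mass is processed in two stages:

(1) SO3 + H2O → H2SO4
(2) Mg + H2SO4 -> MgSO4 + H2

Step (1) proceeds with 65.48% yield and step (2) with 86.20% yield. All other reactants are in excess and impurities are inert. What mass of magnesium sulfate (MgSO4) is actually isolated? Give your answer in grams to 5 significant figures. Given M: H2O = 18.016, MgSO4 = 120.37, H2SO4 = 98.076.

213.60 g

Pure H2O = 102.09 × 0.5548 = 56.6395 g.
n(H2O) = 56.6395 / 18.016 = 3.14385 mol.
Step 1 (H2O:H2SO4 = 1:1): theoretical n(H2SO4) = 3.14385 mol; at 65.48% yield, n(H2SO4) = 2.05859 mol.
Step 2 (H2SO4:MgSO4 = 1:1): theoretical n(MgSO4) = 2.05859 mol, so theoretical mass = 2.05859 × 120.37 = 247.793 g.
At 86.20% yield, actual mass of MgSO4 = 247.793 × 0.8620 = 213.597 g.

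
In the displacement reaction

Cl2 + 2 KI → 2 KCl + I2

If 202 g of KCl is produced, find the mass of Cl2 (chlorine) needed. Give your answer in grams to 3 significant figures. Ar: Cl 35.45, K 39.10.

96.1 g

M(KCl) = 39.10 + 35.45 = 74.55 g/mol.
M(Cl2) = 2(35.45) = 70.90 g/mol.
n(KCl) = 202.0 g / 74.55 g/mol = 2.710 mol.
From the equation the KCl:Cl2 mole ratio is 2:1, so n(Cl2) = 2.710 × 1/2 = 1.355 mol.
Mass of Cl2 = 1.355 mol × 70.90 g/mol = 96.05 g.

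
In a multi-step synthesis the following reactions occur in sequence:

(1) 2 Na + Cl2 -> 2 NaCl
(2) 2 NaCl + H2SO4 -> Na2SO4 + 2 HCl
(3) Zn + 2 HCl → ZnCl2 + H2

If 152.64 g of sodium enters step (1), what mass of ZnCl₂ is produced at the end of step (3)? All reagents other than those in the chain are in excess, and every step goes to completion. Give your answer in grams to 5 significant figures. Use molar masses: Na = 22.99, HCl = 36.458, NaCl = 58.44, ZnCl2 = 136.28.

452.41 g

n(Na) = 152.64 / 22.99 = 6.63941 mol.
Reaction (1): Na→NaCl ratio 2:2 ⇒ n(NaCl) = 6.63941 mol.
Reaction (2): NaCl→HCl ratio 2:2 ⇒ n(HCl) = 6.63941 mol.
Reaction (3): HCl→ZnCl2 ratio 2:1 ⇒ n(ZnCl2) = 3.31970 mol.
Mass of ZnCl2 = 3.31970 × 136.28 = 452.409 g.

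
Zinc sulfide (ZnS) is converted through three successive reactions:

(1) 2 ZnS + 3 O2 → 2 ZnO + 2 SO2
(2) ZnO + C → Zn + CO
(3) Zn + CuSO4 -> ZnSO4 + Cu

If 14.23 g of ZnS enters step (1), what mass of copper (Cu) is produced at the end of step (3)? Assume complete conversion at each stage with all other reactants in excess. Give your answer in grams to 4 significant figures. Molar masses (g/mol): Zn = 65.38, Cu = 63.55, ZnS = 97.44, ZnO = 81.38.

9.281 g

n(ZnS) = 14.23 / 97.44 = 0.14604 mol.
Reaction (1): ZnS→ZnO ratio 2:2 ⇒ n(ZnO) = 0.14604 mol.
Reaction (2): ZnO→Zn ratio 1:1 ⇒ n(Zn) = 0.14604 mol.
Reaction (3): Zn→Cu ratio 1:1 ⇒ n(Cu) = 0.14604 mol.
Mass of Cu = 0.14604 × 63.55 = 9.2808 g.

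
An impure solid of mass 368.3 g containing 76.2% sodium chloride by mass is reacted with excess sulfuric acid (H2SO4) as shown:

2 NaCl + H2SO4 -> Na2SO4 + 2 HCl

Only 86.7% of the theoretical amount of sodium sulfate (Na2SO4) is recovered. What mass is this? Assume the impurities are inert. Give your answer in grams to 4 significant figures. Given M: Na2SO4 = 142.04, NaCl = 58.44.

295.7 g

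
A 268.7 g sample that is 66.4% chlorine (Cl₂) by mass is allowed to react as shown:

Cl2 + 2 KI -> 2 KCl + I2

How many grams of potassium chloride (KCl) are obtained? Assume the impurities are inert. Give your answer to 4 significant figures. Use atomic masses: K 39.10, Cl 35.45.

375.2 g

Mass of pure Cl2 = 268.7 g × 0.664 = 178.42 g.
M(Cl2) = 2(35.45) = 70.90 g/mol.
M(KCl) = 39.10 + 35.45 = 74.55 g/mol.
n(Cl2) = 178.42 g / 70.90 g/mol = 2.5165 mol.
From the equation the Cl2:KCl mole ratio is 1:2, so n(KCl) = 2.5165 × 2/1 = 5.0329 mol.
Mass of KCl = 5.0329 mol × 74.55 g/mol = 375.20 g.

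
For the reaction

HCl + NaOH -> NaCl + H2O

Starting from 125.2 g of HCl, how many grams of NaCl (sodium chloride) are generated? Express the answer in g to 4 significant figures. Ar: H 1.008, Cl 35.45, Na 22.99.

M(HCl) = 1.008 + 35.45 = 36.458 g/mol.
M(NaCl) = 22.99 + 35.45 = 58.44 g/mol.
n(HCl) = 125.20 g / 36.458 g/mol = 3.4341 mol.
From the equation the HCl:NaCl mole ratio is 1:1, so n(NaCl) = 3.4341 × 1/1 = 3.4341 mol.
Mass of NaCl = 3.4341 mol × 58.44 g/mol = 200.69 g.

200.7 g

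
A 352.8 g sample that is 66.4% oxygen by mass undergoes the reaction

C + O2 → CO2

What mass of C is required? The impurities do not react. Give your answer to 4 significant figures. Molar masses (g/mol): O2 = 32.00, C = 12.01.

Mass of pure O2 = 352.8 g × 0.664 = 234.26 g.
n(O2) = 234.26 g / 32.00 g/mol = 7.3206 mol.
From the equation the O2:C mole ratio is 1:1, so n(C) = 7.3206 × 1/1 = 7.3206 mol.
Mass of C = 7.3206 mol × 12.01 g/mol = 87.920 g.

87.92 g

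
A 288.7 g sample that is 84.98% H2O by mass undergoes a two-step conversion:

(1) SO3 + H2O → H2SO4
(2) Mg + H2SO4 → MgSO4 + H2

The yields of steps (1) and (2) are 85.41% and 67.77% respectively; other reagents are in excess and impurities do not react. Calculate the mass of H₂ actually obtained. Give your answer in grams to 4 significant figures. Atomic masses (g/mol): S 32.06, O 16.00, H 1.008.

Pure H2O = 288.7 × 0.8498 = 245.34 g.
M(H2O) = 2(1.008) + 16.00 = 18.016 g/mol.
M(H2) = 2(1.008) = 2.016 g/mol.
n(H2O) = 245.34 / 18.016 = 13.618 mol.
Step 1 (H2O:H2SO4 = 1:1): theoretical n(H2SO4) = 13.618 mol; at 85.41% yield, n(H2SO4) = 11.631 mol.
Step 2 (H2SO4:H2 = 1:1): theoretical n(H2) = 11.631 mol, so theoretical mass = 11.631 × 2.016 = 23.448 g.
At 67.77% yield, actual mass of H2 = 23.448 × 0.6777 = 15.891 g.

15.89 g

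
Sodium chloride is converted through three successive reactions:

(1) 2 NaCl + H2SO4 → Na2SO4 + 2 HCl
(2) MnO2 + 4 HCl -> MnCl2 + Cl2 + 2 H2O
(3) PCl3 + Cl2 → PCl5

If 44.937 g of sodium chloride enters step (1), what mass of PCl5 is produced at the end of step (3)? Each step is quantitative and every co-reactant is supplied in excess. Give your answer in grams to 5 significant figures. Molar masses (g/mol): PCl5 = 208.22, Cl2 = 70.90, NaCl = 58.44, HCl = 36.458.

40.027 g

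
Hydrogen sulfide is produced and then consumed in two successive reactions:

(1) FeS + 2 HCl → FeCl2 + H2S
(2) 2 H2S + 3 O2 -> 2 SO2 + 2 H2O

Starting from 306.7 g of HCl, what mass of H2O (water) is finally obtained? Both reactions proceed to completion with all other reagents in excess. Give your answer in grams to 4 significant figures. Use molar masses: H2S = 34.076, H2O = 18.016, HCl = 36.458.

n(HCl) = 306.70 / 36.458 = 8.4124 mol.
Step 1 gives a 2:1 ratio of HCl to H2S, so n(H2S) = 4.2062 mol.
In step 2 the H2S:H2O ratio is 2:2, so n(H2O) = 4.2062 mol.
Mass of H2O = 4.2062 × 18.016 = 75.779 g.

75.78 g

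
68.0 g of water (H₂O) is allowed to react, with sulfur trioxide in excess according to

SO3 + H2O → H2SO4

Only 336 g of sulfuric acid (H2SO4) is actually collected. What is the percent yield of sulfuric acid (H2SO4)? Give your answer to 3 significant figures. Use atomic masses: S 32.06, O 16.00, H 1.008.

90.8 %

M(H2O) = 2(1.008) + 16.00 = 18.016 g/mol.
M(H2SO4) = 2(1.008) + 32.06 + 4(16.00) = 98.076 g/mol.
n(H2O) = 68.00 g / 18.016 g/mol = 3.774 mol.
From the equation the H2O:H2SO4 mole ratio is 1:1, so n(H2SO4) = 3.774 × 1/1 = 3.774 mol.
Mass of H2SO4 = 3.774 mol × 98.076 g/mol = 370.2 g.
This is the theoretical yield. Percent yield = 336 g / 370.2 g × 100% = 90.77%.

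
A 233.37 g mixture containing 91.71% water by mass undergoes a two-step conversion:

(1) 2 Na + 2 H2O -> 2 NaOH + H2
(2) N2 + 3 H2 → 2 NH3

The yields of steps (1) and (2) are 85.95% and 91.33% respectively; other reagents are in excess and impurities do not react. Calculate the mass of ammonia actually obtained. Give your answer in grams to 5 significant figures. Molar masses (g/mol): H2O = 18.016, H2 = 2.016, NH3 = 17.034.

Pure H2O = 233.37 × 0.9171 = 214.024 g.
n(H2O) = 214.024 / 18.016 = 11.8796 mol.
Step 1 (H2O:H2 = 2:1): theoretical n(H2) = 5.93982 mol; at 85.95% yield, n(H2) = 5.10528 mol.
Step 2 (H2:NH3 = 3:2): theoretical n(NH3) = 3.40352 mol, so theoretical mass = 3.40352 × 17.034 = 57.9755 g.
At 91.33% yield, actual mass of NH3 = 57.9755 × 0.9133 = 52.9490 g.

52.949 g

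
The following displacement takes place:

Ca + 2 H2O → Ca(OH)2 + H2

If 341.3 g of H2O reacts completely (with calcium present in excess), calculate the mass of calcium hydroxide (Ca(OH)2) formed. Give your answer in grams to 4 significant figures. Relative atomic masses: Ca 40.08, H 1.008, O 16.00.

M(H2O) = 2(1.008) + 16.00 = 18.016 g/mol.
M(Ca(OH)2) = 40.08 + 2(16.00) + 2(1.008) = 74.096 g/mol.
n(H2O) = 341.30 g / 18.016 g/mol = 18.944 mol.
From the equation the H2O:Ca(OH)2 mole ratio is 2:1, so n(Ca(OH)2) = 18.944 × 1/2 = 9.4721 mol.
Mass of Ca(OH)2 = 9.4721 mol × 74.096 g/mol = 701.85 g.

701.8 g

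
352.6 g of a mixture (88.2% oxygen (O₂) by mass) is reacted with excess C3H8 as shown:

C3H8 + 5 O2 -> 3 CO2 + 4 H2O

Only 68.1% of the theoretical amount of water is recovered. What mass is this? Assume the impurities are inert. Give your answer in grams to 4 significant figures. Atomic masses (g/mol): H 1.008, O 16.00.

95.39 g

Pure O2 available = 352.6 g × 0.882 = 310.99 g.
M(O2) = 2(16.00) = 32.00 g/mol.
M(H2O) = 2(1.008) + 16.00 = 18.016 g/mol.
n(O2) = 310.99 g / 32.00 g/mol = 9.7185 mol.
From the equation the O2:H2O mole ratio is 5:4, so n(H2O) = 9.7185 × 4/5 = 7.7748 mol.
Mass of H2O = 7.7748 mol × 18.016 g/mol = 140.07 g.
Actual mass collected = 140.07 g × 0.681 = 95.389 g.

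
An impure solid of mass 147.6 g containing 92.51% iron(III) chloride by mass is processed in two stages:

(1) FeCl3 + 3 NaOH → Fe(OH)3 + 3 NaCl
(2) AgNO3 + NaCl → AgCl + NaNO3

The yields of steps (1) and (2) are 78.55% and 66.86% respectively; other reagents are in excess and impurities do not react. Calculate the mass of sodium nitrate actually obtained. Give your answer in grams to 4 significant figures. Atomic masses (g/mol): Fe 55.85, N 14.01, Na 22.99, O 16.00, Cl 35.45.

112.7 g

Pure FeCl3 = 147.6 × 0.9251 = 136.54 g.
M(FeCl3) = 55.85 + 3(35.45) = 162.20 g/mol.
M(NaNO3) = 22.99 + 14.01 + 3(16.00) = 85.00 g/mol.
n(FeCl3) = 136.54 / 162.20 = 0.84183 mol.
Step 1 (FeCl3:NaCl = 1:3): theoretical n(NaCl) = 2.5255 mol; at 78.55% yield, n(NaCl) = 1.9838 mol.
Step 2 (NaCl:NaNO3 = 1:1): theoretical n(NaNO3) = 1.9838 mol, so theoretical mass = 1.9838 × 85.00 = 168.62 g.
At 66.86% yield, actual mass of NaNO3 = 168.62 × 0.6686 = 112.74 g.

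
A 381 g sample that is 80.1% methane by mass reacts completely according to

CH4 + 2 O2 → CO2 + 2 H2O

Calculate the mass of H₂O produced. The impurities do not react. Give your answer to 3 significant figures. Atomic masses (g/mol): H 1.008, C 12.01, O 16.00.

Mass of pure CH4 = 381 g × 0.801 = 305.2 g.
M(CH4) = 12.01 + 4(1.008) = 16.042 g/mol.
M(H2O) = 2(1.008) + 16.00 = 18.016 g/mol.
n(CH4) = 305.2 g / 16.042 g/mol = 19.02 mol.
From the equation the CH4:H2O mole ratio is 1:2, so n(H2O) = 19.02 × 2/1 = 38.05 mol.
Mass of H2O = 38.05 mol × 18.016 g/mol = 685.5 g.

685 g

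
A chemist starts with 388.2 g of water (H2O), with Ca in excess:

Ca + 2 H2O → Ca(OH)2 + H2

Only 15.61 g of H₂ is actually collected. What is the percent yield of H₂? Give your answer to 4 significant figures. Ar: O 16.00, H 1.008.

71.87 %

M(H2O) = 2(1.008) + 16.00 = 18.016 g/mol.
M(H2) = 2(1.008) = 2.016 g/mol.
n(H2O) = 388.20 g / 18.016 g/mol = 21.548 mol.
From the equation the H2O:H2 mole ratio is 2:1, so n(H2) = 21.548 × 1/2 = 10.774 mol.
Mass of H2 = 10.774 mol × 2.016 g/mol = 21.720 g.
This is the theoretical yield. Percent yield = 15.61 g / 21.720 g × 100% = 71.870%.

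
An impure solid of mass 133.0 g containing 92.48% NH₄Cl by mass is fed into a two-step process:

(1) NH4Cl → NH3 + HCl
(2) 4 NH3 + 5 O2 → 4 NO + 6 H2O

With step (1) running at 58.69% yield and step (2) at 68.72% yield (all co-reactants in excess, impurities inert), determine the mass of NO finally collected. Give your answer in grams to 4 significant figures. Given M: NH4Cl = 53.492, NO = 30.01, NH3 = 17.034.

27.83 g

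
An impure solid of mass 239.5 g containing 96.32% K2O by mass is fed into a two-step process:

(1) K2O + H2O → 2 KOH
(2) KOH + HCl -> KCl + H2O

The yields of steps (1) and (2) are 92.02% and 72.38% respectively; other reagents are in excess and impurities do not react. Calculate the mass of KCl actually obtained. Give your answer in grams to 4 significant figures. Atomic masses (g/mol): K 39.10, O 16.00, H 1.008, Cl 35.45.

243.2 g

Pure K2O = 239.5 × 0.9632 = 230.69 g.
M(K2O) = 2(39.10) + 16.00 = 94.20 g/mol.
M(KCl) = 39.10 + 35.45 = 74.55 g/mol.
n(K2O) = 230.69 / 94.20 = 2.4489 mol.
Step 1 (K2O:KOH = 1:2): theoretical n(KOH) = 4.8978 mol; at 92.02% yield, n(KOH) = 4.5070 mol.
Step 2 (KOH:KCl = 1:1): theoretical n(KCl) = 4.5070 mol, so theoretical mass = 4.5070 × 74.55 = 335.99 g.
At 72.38% yield, actual mass of KCl = 335.99 × 0.7238 = 243.19 g.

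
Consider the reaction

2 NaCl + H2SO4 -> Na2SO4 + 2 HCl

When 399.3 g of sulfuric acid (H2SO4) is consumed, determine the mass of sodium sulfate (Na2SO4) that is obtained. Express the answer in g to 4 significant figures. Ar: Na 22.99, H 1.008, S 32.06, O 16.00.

M(H2SO4) = 2(1.008) + 32.06 + 4(16.00) = 98.076 g/mol.
M(Na2SO4) = 2(22.99) + 32.06 + 4(16.00) = 142.04 g/mol.
n(H2SO4) = 399.30 g / 98.076 g/mol = 4.0713 mol.
From the equation the H2SO4:Na2SO4 mole ratio is 1:1, so n(Na2SO4) = 4.0713 × 1/1 = 4.0713 mol.
Mass of Na2SO4 = 4.0713 mol × 142.04 g/mol = 578.29 g.

578.3 g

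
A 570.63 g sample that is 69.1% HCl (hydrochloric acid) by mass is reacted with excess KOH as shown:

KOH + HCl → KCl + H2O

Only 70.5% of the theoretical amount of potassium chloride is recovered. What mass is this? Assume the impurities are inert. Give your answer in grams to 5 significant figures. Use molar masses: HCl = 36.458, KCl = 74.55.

Pure HCl available = 570.63 g × 0.691 = 394.305 g.
n(HCl) = 394.305 g / 36.458 g/mol = 10.8153 mol.
From the equation the HCl:KCl mole ratio is 1:1, so n(KCl) = 10.8153 × 1/1 = 10.8153 mol.
Mass of KCl = 10.8153 mol × 74.55 g/mol = 806.283 g.
Actual mass collected = 806.283 g × 0.705 = 568.429 g.

568.43 g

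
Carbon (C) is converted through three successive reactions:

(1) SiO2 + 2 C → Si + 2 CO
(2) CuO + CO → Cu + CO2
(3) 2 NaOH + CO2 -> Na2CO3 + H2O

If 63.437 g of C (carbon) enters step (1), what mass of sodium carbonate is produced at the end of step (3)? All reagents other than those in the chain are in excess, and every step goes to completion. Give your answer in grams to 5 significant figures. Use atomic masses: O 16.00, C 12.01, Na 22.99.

559.84 g

M(C) = 12.01 g/mol.
M(Na2CO3) = 2(22.99) + 12.01 + 3(16.00) = 105.99 g/mol.
n(C) = 63.437 / 12.01 = 5.28201 mol.
Reaction (1): C→CO ratio 2:2 ⇒ n(CO) = 5.28201 mol.
Reaction (2): CO→CO2 ratio 1:1 ⇒ n(CO2) = 5.28201 mol.
Reaction (3): CO2→Na2CO3 ratio 1:1 ⇒ n(Na2CO3) = 5.28201 mol.
Mass of Na2CO3 = 5.28201 × 105.99 = 559.841 g.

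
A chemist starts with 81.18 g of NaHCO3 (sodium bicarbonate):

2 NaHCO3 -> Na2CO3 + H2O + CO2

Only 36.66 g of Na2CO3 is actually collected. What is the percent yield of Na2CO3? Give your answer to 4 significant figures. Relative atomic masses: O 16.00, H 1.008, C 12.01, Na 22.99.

71.59 %

M(NaHCO3) = 22.99 + 1.008 + 12.01 + 3(16.00) = 84.008 g/mol.
M(Na2CO3) = 2(22.99) + 12.01 + 3(16.00) = 105.99 g/mol.
n(NaHCO3) = 81.180 g / 84.008 g/mol = 0.96634 mol.
From the equation the NaHCO3:Na2CO3 mole ratio is 2:1, so n(Na2CO3) = 0.96634 × 1/2 = 0.48317 mol.
Mass of Na2CO3 = 0.48317 mol × 105.99 g/mol = 51.211 g.
This is the theoretical yield. Percent yield = 36.66 g / 51.211 g × 100% = 71.586%.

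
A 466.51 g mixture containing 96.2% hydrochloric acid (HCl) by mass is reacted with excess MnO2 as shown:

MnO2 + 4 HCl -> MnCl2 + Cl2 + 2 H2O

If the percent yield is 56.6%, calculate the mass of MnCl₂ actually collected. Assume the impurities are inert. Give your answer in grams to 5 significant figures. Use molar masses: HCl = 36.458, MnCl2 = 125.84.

Pure HCl available = 466.51 g × 0.962 = 448.783 g.
n(HCl) = 448.783 g / 36.458 g/mol = 12.3096 mol.
From the equation the HCl:MnCl2 mole ratio is 4:1, so n(MnCl2) = 12.3096 × 1/4 = 3.07739 mol.
Mass of MnCl2 = 3.07739 mol × 125.84 g/mol = 387.259 g.
Actual mass collected = 387.259 g × 0.566 = 219.189 g.

219.19 g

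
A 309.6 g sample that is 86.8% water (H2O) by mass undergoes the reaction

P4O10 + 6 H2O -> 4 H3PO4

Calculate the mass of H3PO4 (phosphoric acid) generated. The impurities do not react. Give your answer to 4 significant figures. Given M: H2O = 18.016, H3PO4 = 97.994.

974.5 g

Mass of pure H2O = 309.6 g × 0.868 = 268.73 g.
n(H2O) = 268.73 g / 18.016 g/mol = 14.916 mol.
From the equation the H2O:H3PO4 mole ratio is 6:4, so n(H3PO4) = 14.916 × 4/6 = 9.9442 mol.
Mass of H3PO4 = 9.9442 mol × 97.994 g/mol = 974.47 g.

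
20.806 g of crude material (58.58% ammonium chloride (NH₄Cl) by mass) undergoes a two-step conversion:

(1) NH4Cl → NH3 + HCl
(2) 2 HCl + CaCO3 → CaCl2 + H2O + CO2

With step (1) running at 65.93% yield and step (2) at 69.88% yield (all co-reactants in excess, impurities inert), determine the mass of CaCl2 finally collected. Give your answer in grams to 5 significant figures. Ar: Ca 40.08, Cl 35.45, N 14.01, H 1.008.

Pure NH4Cl = 20.806 × 0.5858 = 12.1882 g.
M(NH4Cl) = 14.01 + 4(1.008) + 35.45 = 53.492 g/mol.
M(CaCl2) = 40.08 + 2(35.45) = 110.98 g/mol.
n(NH4Cl) = 12.1882 / 53.492 = 0.227850 mol.
Step 1 (NH4Cl:HCl = 1:1): theoretical n(HCl) = 0.227850 mol; at 65.93% yield, n(HCl) = 0.150222 mol.
Step 2 (HCl:CaCl2 = 2:1): theoretical n(CaCl2) = 0.0751108 mol, so theoretical mass = 0.0751108 × 110.98 = 8.33579 g.
At 69.88% yield, actual mass of CaCl2 = 8.33579 × 0.6988 = 5.82505 g.

5.8251 g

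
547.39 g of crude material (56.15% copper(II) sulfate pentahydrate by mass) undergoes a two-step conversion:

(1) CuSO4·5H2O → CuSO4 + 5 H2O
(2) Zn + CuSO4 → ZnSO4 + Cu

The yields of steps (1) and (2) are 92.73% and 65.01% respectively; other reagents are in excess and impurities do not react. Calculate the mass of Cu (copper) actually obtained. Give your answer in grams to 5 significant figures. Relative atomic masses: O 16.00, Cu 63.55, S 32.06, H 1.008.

Pure CuSO4·5H2O = 547.39 × 0.5615 = 307.359 g.
M(CuSO4·5H2O) = 63.55 + 32.06 + 9(16.00) + 10(1.008) = 249.69 g/mol.
M(Cu) = 63.55 g/mol.
n(CuSO4·5H2O) = 307.359 / 249.69 = 1.23096 mol.
Step 1 (CuSO4·5H2O:CuSO4 = 1:1): theoretical n(CuSO4) = 1.23096 mol; at 92.73% yield, n(CuSO4) = 1.14147 mol.
Step 2 (CuSO4:Cu = 1:1): theoretical n(Cu) = 1.14147 mol, so theoretical mass = 1.14147 × 63.55 = 72.5406 g.
At 65.01% yield, actual mass of Cu = 72.5406 × 0.6501 = 47.1587 g.

47.159 g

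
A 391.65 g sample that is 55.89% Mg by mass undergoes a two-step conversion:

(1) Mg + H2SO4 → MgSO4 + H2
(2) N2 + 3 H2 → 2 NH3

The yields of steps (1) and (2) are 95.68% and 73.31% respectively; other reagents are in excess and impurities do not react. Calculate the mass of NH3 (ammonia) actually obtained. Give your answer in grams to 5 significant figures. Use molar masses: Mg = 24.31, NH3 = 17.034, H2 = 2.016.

71.723 g

Pure Mg = 391.65 × 0.5589 = 218.893 g.
n(Mg) = 218.893 / 24.31 = 9.00424 mol.
Step 1 (Mg:H2 = 1:1): theoretical n(H2) = 9.00424 mol; at 95.68% yield, n(H2) = 8.61526 mol.
Step 2 (H2:NH3 = 3:2): theoretical n(NH3) = 5.74351 mol, so theoretical mass = 5.74351 × 17.034 = 97.8349 g.
At 73.31% yield, actual mass of NH3 = 97.8349 × 0.7331 = 71.7228 g.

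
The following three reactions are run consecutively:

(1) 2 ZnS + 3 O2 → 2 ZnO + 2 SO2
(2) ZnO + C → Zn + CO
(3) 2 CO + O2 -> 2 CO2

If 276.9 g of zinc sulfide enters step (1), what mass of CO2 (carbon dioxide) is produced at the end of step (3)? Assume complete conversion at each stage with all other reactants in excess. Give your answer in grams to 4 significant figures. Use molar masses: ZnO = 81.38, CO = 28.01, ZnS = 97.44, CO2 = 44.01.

125.1 g

n(ZnS) = 276.9 / 97.44 = 2.8417 mol.
Reaction (1): ZnS→ZnO ratio 2:2 ⇒ n(ZnO) = 2.8417 mol.
Reaction (2): ZnO→CO ratio 1:1 ⇒ n(CO) = 2.8417 mol.
Reaction (3): CO→CO2 ratio 2:2 ⇒ n(CO2) = 2.8417 mol.
Mass of CO2 = 2.8417 × 44.01 = 125.07 g.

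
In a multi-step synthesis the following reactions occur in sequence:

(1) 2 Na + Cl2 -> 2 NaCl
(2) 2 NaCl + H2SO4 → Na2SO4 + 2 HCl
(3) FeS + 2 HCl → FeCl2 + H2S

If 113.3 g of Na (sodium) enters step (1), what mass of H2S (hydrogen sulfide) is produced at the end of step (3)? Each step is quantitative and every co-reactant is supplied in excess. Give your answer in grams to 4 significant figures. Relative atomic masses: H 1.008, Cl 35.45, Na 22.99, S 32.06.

M(Na) = 22.99 g/mol.
M(H2S) = 2(1.008) + 32.06 = 34.076 g/mol.
n(Na) = 113.3 / 22.99 = 4.9282 mol.
Reaction (1): Na→NaCl ratio 2:2 ⇒ n(NaCl) = 4.9282 mol.
Reaction (2): NaCl→HCl ratio 2:2 ⇒ n(HCl) = 4.9282 mol.
Reaction (3): HCl→H2S ratio 2:1 ⇒ n(H2S) = 2.4641 mol.
Mass of H2S = 2.4641 × 34.076 = 83.967 g.

83.97 g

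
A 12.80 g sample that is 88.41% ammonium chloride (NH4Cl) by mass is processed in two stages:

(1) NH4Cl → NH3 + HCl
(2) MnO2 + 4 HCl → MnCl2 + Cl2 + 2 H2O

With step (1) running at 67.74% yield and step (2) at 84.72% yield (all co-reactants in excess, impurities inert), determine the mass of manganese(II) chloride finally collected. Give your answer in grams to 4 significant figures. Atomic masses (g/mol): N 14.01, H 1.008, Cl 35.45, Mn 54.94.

3.820 g

Pure NH4Cl = 12.80 × 0.8841 = 11.316 g.
M(NH4Cl) = 14.01 + 4(1.008) + 35.45 = 53.492 g/mol.
M(MnCl2) = 54.94 + 2(35.45) = 125.84 g/mol.
n(NH4Cl) = 11.316 / 53.492 = 0.21155 mol.
Step 1 (NH4Cl:HCl = 1:1): theoretical n(HCl) = 0.21155 mol; at 67.74% yield, n(HCl) = 0.14331 mol.
Step 2 (HCl:MnCl2 = 4:1): theoretical n(MnCl2) = 0.035827 mol, so theoretical mass = 0.035827 × 125.84 = 4.5084 g.
At 84.72% yield, actual mass of MnCl2 = 4.5084 × 0.8472 = 3.8196 g.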